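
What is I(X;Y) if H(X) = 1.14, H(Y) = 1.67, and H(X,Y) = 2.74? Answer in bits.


I(X;Y) = H(X) + H(Y) - H(X,Y) = 1.14 + 1.67 - 2.74 = 0.07

0.07 bits


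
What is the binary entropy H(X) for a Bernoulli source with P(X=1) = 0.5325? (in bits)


H = -p*log2(p) - (1-p)*log2(1-p). -0.5325*log2(0.5325) = 0.484121; -0.4675*log2(0.4675) = 0.512830. H = 0.484121 + 0.512830 = 0.997

0.997 bits


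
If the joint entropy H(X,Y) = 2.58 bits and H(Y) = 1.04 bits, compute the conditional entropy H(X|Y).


H(X|Y) = H(X,Y) - H(Y) = 2.58 - 1.04 = 1.54

1.54 bits


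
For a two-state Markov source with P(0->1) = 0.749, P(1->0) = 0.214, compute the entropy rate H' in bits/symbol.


Stationary distribution: pi_0 = p10/(p01+p10) = 0.2222, pi_1 = 0.7778. Entropy rate H' = pi_0*H(p01) + pi_1*H(p10) = 0.2222*0.8129 + 0.7778*0.7491 = 0.7632

0.7632 bits/symbol


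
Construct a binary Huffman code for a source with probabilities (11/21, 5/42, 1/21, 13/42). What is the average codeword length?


Huffman construction (repeatedly merge the two least-probable nodes; each merge adds 1 bit to every symbol beneath it): 1/21 + 5/42 = 1/6; 1/6 + 13/42 = 10/21; 10/21 + 11/21 = 1. Resulting codeword lengths (in the order the probabilities were given): (1, 3, 3, 2). L_avg = sum(p_i * l_i) = 11/21*1 + 5/42*3 + 1/21*3 + 13/42*2 = 23/14 = 1.6429

1.6429 bits


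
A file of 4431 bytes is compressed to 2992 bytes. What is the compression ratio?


Ratio = original / compressed = 4431 / 2992 = 1.4809

1.4809


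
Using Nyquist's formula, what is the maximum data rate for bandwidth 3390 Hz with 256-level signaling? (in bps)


Rate = 2 * B * log2(M) = 2 * 3390 * 8.0 = 54240.0

54240.0 bps


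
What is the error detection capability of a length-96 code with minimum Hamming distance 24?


Detection capability = d_min - 1 = 24 - 1 = 23

23 errors


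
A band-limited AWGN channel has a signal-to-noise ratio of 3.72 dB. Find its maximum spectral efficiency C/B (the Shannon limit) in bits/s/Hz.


SNR_linear = 10^(3.72/10) = 2.355; C/B = log2(1 + SNR_linear) = log2(1 + 2.355) = 1.7463

1.7463 bits/s/Hz


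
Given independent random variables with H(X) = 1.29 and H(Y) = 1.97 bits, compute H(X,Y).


For independent variables, H(X,Y) = H(X) + H(Y) = 1.29 + 1.97 = 3.26

3.26 bits


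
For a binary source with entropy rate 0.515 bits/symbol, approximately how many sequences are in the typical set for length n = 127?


log2|A_typical| = nH = 127 * 0.515 = 65.405, so |A_typical| ~ 2^65.405 = 4.885e+19

4.885e+19


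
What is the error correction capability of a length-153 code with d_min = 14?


Correction capability = floor((d-1)/2) = floor((14-1)/2) = 6

6 errors


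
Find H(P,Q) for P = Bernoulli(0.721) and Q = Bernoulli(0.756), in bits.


H(P,Q) = -p*log2(q) - (1-p)*log2(1-q). -0.721*log2(0.756) = 0.290954; -0.279*log2(0.244) = 0.567778. H(P,Q) = 0.290954 + 0.567778 = 0.8587

0.8587 bits


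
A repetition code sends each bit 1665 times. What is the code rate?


Rate = k/n = 1/1665

1/1665


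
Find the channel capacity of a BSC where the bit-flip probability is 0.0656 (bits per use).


H(p) = -p*log2(p) - (1-p)*log2(1-p) = -0.0656*log2(0.0656) - 0.9344*log2(0.9344) = 0.257819 + 0.091466 = 0.3493. C = 1 - H(p) = 1 - 0.3493 = 0.6507

0.6507 bits


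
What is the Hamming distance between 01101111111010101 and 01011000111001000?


Count differing positions: . . ^ ^ . ^ ^ ^ . . . . ^ ^ ^ . ^ = 9 differences

9


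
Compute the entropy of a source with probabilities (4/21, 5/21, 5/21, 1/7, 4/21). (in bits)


H = -sum(p_i * log2(p_i)). Terms: -(4/21)*log2(4/21) = 0.455680; -(5/21)*log2(5/21) = 0.492950; -(5/21)*log2(5/21) = 0.492950; -(1/7)*log2(1/7) = 0.401051; -(4/21)*log2(4/21) = 0.455680. H = 0.455680 + 0.492950 + 0.492950 + 0.401051 + 0.455680 = 2.2983

2.2983 bits


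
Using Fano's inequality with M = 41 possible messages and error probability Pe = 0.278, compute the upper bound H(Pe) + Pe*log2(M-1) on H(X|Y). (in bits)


H(Pe) = -Pe*log2(Pe) - (1-Pe)*log2(1-Pe) = -0.278*log2(0.278) - 0.722*log2(0.722) = 0.513422 + 0.339289 = 0.8527. Pe*log2(M-1) = 0.278*log2(40) = 1.479496. Bound = H(Pe) + Pe*log2(M-1) = 0.513422 + 0.339289 + 1.479496 = 2.3322

2.3322 bits


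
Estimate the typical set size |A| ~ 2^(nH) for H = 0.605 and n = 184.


log2|A_typical| = nH = 184 * 0.605 = 111.32, so |A_typical| ~ 2^111.32 = 3.241e+33

3.241e+33


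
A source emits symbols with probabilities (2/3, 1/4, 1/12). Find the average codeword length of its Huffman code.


Huffman construction (repeatedly merge the two least-probable nodes; each merge adds 1 bit to every symbol beneath it): 1/12 + 1/4 = 1/3; 1/3 + 2/3 = 1. Resulting codeword lengths (in the order the probabilities were given): (1, 2, 2). L_avg = sum(p_i * l_i) = 2/3*1 + 1/4*2 + 1/12*2 = 4/3 = 1.3333

1.3333 bits


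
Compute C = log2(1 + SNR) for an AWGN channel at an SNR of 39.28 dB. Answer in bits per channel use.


SNR_linear = 10^(39.28/10) = 8472.2741; C = log2(1 + SNR_linear) = log2(1 + 8472.2741) = 13.0487

13.0487 bits/channel use


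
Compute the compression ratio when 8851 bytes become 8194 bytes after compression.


Ratio = original / compressed = 8851 / 8194 = 1.0802

1.0802


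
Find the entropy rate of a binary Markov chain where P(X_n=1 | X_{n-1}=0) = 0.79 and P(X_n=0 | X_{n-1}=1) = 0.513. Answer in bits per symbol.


Stationary distribution: pi_0 = p10/(p01+p10) = 0.3937, pi_1 = 0.6063. Entropy rate H' = pi_0*H(p01) + pi_1*H(p10) = 0.3937*0.7415 + 0.6063*0.9995 = 0.8979

0.8979 bits/symbol


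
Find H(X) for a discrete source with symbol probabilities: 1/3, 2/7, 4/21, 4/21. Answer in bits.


H = -sum(p_i * log2(p_i)). Terms: -(1/3)*log2(1/3) = 0.528321; -(2/7)*log2(2/7) = 0.516387; -(4/21)*log2(4/21) = 0.455680; -(4/21)*log2(4/21) = 0.455680. H = 0.528321 + 0.516387 + 0.455680 + 0.455680 = 1.9561

1.9561 bits


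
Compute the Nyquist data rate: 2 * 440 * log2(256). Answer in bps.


Rate = 2 * B * log2(M) = 2 * 440 * 8.0 = 7040.0

7040.0 bps


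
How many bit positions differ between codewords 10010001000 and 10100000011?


Count differing positions: . . ^ ^ . . . ^ . ^ ^ = 5 differences

5


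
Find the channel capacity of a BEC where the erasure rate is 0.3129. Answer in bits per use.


C = 1 - epsilon = 1 - 0.3129 = 0.6871

0.6871 bits


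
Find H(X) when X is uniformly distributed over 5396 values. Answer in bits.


H = log2(n) = log2(5396) = 12.3977

12.3977 bits


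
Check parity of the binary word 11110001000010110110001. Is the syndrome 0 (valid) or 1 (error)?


Syndrome = XOR of all bits = 1 XOR 1 XOR 1 XOR 1 XOR 0 XOR 0 XOR 0 XOR 1 XOR 0 XOR 0 XOR 0 XOR 0 XOR 1 XOR 0 XOR 1 XOR 1 XOR 0 XOR 1 XOR 1 XOR 0 XOR 0 XOR 0 XOR 1 = 1

1


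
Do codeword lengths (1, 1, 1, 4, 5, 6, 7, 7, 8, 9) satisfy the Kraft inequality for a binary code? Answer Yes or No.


Kraft sum = sum(2^(-l_i)) = 1.6309, need <= 1. Result: violated (a binary prefix-free code with these lengths cannot exist)

No


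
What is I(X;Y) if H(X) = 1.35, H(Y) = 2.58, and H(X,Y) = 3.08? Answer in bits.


I(X;Y) = H(X) + H(Y) - H(X,Y) = 1.35 + 2.58 - 3.08 = 0.85

0.85 bits


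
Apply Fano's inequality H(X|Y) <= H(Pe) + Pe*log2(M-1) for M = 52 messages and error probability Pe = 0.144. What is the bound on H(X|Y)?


H(Pe) = -Pe*log2(Pe) - (1-Pe)*log2(1-Pe) = -0.144*log2(0.144) - 0.856*log2(0.856) = 0.402604 + 0.192016 = 0.5946. Pe*log2(M-1) = 0.144*log2(51) = 0.816829. Bound = H(Pe) + Pe*log2(M-1) = 0.402604 + 0.192016 + 0.816829 = 1.4114

1.4114 bits


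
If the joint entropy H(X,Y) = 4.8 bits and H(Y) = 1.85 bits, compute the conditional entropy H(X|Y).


H(X|Y) = H(X,Y) - H(Y) = 4.8 - 1.85 = 2.95

2.95 bits


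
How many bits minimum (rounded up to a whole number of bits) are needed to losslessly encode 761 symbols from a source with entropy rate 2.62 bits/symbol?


Minimum bits >= n * H = 761 * 2.62 = 1993.82, rounded up to a whole number of bits = 1994

1994 bits


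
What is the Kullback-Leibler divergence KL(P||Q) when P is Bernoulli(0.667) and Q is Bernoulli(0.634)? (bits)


KL = p*log2(p/q) + (1-p)*log2((1-p)/(1-q)) = 0.667*log2(0.667/0.634) + 0.333*log2(0.333/0.366) = 0.0034

0.0034 bits


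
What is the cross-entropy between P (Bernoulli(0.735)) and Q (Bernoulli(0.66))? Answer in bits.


H(P,Q) = -p*log2(q) - (1-p)*log2(1-q). -0.735*log2(0.66) = 0.440605; -0.265*log2(0.34) = 0.412444. H(P,Q) = 0.440605 + 0.412444 = 0.853

0.853 bits


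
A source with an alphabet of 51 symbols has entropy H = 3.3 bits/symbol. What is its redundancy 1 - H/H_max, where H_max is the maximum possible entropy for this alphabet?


H_max = log2(K) = log2(51) = 5.6724 bits/symbol. Redundancy = 1 - H/H_max = 1 - 3.3/5.6724 = 1 - 0.5818 = 0.4182

0.4182


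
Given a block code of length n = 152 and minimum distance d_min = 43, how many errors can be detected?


Detection capability = d_min - 1 = 43 - 1 = 42

42 errors


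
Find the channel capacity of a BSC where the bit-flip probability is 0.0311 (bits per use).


H(p) = -p*log2(p) - (1-p)*log2(1-p) = -0.0311*log2(0.0311) - 0.9689*log2(0.9689) = 0.155716 + 0.044163 = 0.1999. C = 1 - H(p) = 1 - 0.1999 = 0.8001

0.8001 bits


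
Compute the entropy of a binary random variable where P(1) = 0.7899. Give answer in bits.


H = -p*log2(p) - (1-p)*log2(1-p). -0.7899*log2(0.7899) = 0.268770; -0.2101*log2(0.2101) = 0.472904. H = 0.268770 + 0.472904 = 0.7417

0.7417 bits


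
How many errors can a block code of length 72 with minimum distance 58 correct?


Correction capability = floor((d-1)/2) = floor((58-1)/2) = 28

28 errors


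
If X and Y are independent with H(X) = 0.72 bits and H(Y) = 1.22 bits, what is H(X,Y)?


For independent variables, H(X,Y) = H(X) + H(Y) = 0.72 + 1.22 = 1.94

1.94 bits


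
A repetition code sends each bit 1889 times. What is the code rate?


Rate = k/n = 1/1889

1/1889


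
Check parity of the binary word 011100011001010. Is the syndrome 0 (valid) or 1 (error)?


Syndrome = XOR of all bits = 0 XOR 1 XOR 1 XOR 1 XOR 0 XOR 0 XOR 0 XOR 1 XOR 1 XOR 0 XOR 0 XOR 1 XOR 0 XOR 1 XOR 0 = 1

1


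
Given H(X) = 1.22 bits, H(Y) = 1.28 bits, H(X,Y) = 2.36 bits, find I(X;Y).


I(X;Y) = H(X) + H(Y) - H(X,Y) = 1.22 + 1.28 - 2.36 = 0.14

0.14 bits


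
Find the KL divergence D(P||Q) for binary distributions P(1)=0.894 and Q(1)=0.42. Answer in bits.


KL = p*log2(p/q) + (1-p)*log2((1-p)/(1-q)) = 0.894*log2(0.894/0.42) + 0.106*log2(0.106/0.58) = 0.7144

0.7144 bits


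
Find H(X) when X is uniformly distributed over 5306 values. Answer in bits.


H = log2(n) = log2(5306) = 12.3734

12.3734 bits


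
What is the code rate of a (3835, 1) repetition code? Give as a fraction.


Rate = k/n = 1/3835

1/3835


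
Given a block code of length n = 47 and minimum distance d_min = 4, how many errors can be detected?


Detection capability = d_min - 1 = 4 - 1 = 3

3 errors


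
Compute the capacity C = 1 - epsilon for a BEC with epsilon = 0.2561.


C = 1 - epsilon = 1 - 0.2561 = 0.7439

0.7439 bits


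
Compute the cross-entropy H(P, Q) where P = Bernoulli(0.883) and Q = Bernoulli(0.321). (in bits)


H(P,Q) = -p*log2(q) - (1-p)*log2(1-q). -0.883*log2(0.321) = 1.447550; -0.117*log2(0.679) = 0.065346. H(P,Q) = 1.447550 + 0.065346 = 1.5129

1.5129 bits


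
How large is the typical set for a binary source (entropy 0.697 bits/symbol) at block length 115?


log2|A_typical| = nH = 115 * 0.697 = 80.155, so |A_typical| ~ 2^80.155 = 1.346e+24

1.346e+24


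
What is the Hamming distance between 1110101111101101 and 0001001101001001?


Count differing positions: ^ ^ ^ ^ ^ . . . ^ . ^ . . ^ . . = 8 differences

8


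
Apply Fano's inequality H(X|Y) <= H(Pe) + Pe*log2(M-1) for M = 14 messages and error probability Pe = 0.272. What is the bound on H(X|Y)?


H(Pe) = -Pe*log2(Pe) - (1-Pe)*log2(1-Pe) = -0.272*log2(0.272) - 0.728*log2(0.728) = 0.510903 + 0.333416 = 0.8443. Pe*log2(M-1) = 0.272*log2(13) = 1.006520. Bound = H(Pe) + Pe*log2(M-1) = 0.510903 + 0.333416 + 1.006520 = 1.8508

1.8508 bits


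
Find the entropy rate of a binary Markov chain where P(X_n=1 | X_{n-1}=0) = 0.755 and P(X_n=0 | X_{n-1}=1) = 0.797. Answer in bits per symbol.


Stationary distribution: pi_0 = p10/(p01+p10) = 0.5135, pi_1 = 0.4865. Entropy rate H' = pi_0*H(p01) + pi_1*H(p10) = 0.5135*0.8033 + 0.4865*0.7279 = 0.7666

0.7666 bits/symbol


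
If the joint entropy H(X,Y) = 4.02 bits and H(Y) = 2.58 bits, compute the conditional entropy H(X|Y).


H(X|Y) = H(X,Y) - H(Y) = 4.02 - 2.58 = 1.44

1.44 bits


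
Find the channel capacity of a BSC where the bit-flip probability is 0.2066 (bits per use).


H(p) = -p*log2(p) - (1-p)*log2(1-p) = -0.2066*log2(0.2066) - 0.7934*log2(0.7934) = 0.470033 + 0.264900 = 0.7349. C = 1 - H(p) = 1 - 0.7349 = 0.2651

0.2651 bits


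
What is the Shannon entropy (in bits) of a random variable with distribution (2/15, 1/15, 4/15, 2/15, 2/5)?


H = -sum(p_i * log2(p_i)). Terms: -(2/15)*log2(2/15) = 0.387585; -(1/15)*log2(1/15) = 0.260459; -(4/15)*log2(4/15) = 0.508504; -(2/15)*log2(2/15) = 0.387585; -(2/5)*log2(2/5) = 0.528771. H = 0.387585 + 0.260459 + 0.508504 + 0.387585 + 0.528771 = 2.0729

2.0729 bits


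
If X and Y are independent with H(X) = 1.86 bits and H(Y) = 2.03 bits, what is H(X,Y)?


For independent variables, H(X,Y) = H(X) + H(Y) = 1.86 + 2.03 = 3.89

3.89 bits


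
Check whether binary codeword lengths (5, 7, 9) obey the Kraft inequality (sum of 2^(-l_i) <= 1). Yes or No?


Kraft sum = sum(2^(-l_i)) = 0.041, need <= 1. Result: satisfied (a binary prefix-free code with these lengths exists)

Yes


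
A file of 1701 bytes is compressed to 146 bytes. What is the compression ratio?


Ratio = original / compressed = 1701 / 146 = 11.6507

11.6507


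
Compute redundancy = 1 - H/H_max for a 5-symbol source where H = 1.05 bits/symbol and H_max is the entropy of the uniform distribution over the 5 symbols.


H_max = log2(K) = log2(5) = 2.3219 bits/symbol. Redundancy = 1 - H/H_max = 1 - 1.05/2.3219 = 1 - 0.4522 = 0.5478

0.5478


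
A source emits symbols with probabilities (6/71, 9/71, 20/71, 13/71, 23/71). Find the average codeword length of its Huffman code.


Huffman construction (repeatedly merge the two least-probable nodes; each merge adds 1 bit to every symbol beneath it): 6/71 + 9/71 = 15/71; 13/71 + 15/71 = 28/71; 20/71 + 23/71 = 43/71; 28/71 + 43/71 = 1. Resulting codeword lengths (in the order the probabilities were given): (3, 3, 2, 2, 2). L_avg = sum(p_i * l_i) = 6/71*3 + 9/71*3 + 20/71*2 + 13/71*2 + 23/71*2 = 157/71 = 2.2113

2.2113 bits


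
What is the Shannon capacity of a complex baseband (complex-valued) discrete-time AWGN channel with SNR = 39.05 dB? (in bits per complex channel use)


SNR_linear = 10^(39.05/10) = 8035.2612; C = log2(1 + SNR_linear) = log2(1 + 8035.2612) = 12.9723

12.9723 bits/channel use


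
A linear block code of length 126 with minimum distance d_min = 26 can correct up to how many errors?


Correction capability = floor((d-1)/2) = floor((26-1)/2) = 12

12 errors


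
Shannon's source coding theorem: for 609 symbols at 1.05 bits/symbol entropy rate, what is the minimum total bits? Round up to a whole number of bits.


Minimum bits >= n * H = 609 * 1.05 = 639.45, rounded up to a whole number of bits = 640

640 bits


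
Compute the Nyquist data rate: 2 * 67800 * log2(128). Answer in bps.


Rate = 2 * B * log2(M) = 2 * 67800 * 7.0 = 949200.0

949200.0 bps


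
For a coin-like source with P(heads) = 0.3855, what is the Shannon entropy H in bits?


H = -p*log2(p) - (1-p)*log2(1-p). -0.3855*log2(0.3855) = 0.530139; -0.6145*log2(0.6145) = 0.431696. H = 0.530139 + 0.431696 = 0.9618

0.9618 bits


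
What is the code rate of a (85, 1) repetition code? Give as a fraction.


Rate = k/n = 1/85

1/85


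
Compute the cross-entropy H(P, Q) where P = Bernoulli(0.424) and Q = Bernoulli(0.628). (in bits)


H(P,Q) = -p*log2(q) - (1-p)*log2(1-q). -0.424*log2(0.628) = 0.284573; -0.576*log2(0.372) = 0.821736. H(P,Q) = 0.284573 + 0.821736 = 1.1063

1.1063 bits


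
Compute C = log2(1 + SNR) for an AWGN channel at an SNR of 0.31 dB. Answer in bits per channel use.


SNR_linear = 10^(0.31/10) = 1.074; C = log2(1 + SNR_linear) = log2(1 + 1.074) = 1.0524

1.0524 bits/channel use


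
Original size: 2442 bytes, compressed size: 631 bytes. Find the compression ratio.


Ratio = original / compressed = 2442 / 631 = 3.87

3.87


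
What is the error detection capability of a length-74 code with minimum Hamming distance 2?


Detection capability = d_min - 1 = 2 - 1 = 1

1 errors


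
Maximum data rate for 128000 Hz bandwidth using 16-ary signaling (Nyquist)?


Rate = 2 * B * log2(M) = 2 * 128000 * 4.0 = 1024000.0

1024000.0 bps


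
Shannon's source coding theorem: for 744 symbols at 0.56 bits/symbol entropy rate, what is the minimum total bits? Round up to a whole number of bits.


Minimum bits >= n * H = 744 * 0.56 = 416.64, rounded up to a whole number of bits = 417

417 bits


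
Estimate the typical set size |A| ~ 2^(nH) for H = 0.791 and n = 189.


log2|A_typical| = nH = 189 * 0.791 = 149.499, so |A_typical| ~ 2^149.499 = 1.009e+45

1.009e+45


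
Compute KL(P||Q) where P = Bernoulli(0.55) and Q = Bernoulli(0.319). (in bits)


KL = p*log2(p/q) + (1-p)*log2((1-p)/(1-q)) = 0.55*log2(0.55/0.319) + 0.45*log2(0.45/0.681) = 0.1633

0.1633 bits


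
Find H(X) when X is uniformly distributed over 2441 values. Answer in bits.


H = log2(n) = log2(2441) = 11.2533

11.2533 bits


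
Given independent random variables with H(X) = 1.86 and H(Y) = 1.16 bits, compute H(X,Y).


For independent variables, H(X,Y) = H(X) + H(Y) = 1.86 + 1.16 = 3.02

3.02 bits


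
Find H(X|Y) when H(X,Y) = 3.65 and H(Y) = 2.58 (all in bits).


H(X|Y) = H(X,Y) - H(Y) = 3.65 - 2.58 = 1.07

1.07 bits


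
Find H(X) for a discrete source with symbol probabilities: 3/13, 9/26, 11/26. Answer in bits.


H = -sum(p_i * log2(p_i)). Terms: -(3/13)*log2(3/13) = 0.488187; -(9/26)*log2(9/26) = 0.529794; -(11/26)*log2(11/26) = 0.525042. H = 0.488187 + 0.529794 + 0.525042 = 1.543

1.543 bits


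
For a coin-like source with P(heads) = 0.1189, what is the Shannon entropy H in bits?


H = -p*log2(p) - (1-p)*log2(1-p). -0.1189*log2(0.1189) = 0.365282; -0.8811*log2(0.8811) = 0.160909. H = 0.365282 + 0.160909 = 0.5262

0.5262 bits


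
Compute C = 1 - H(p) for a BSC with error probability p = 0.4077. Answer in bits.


H(p) = -p*log2(p) - (1-p)*log2(1-p) = -0.4077*log2(0.4077) - 0.5923*log2(0.5923) = 0.527735 + 0.447542 = 0.9753. C = 1 - H(p) = 1 - 0.9753 = 0.0247

0.0247 bits


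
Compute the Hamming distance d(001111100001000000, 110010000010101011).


Count differing positions: ^ ^ ^ ^ . ^ ^ . . . ^ ^ ^ . ^ . ^ ^ = 12 differences

12


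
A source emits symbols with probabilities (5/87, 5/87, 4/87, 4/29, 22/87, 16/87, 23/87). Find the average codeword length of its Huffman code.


Huffman construction (repeatedly merge the two least-probable nodes; each merge adds 1 bit to every symbol beneath it): 4/87 + 5/87 = 3/29; 5/87 + 3/29 = 14/87; 4/29 + 14/87 = 26/87; 16/87 + 22/87 = 38/87; 23/87 + 26/87 = 49/87; 38/87 + 49/87 = 1. Resulting codeword lengths (in the order the probabilities were given): (5, 4, 5, 3, 2, 2, 2). L_avg = sum(p_i * l_i) = 5/87*5 + 5/87*4 + 4/87*5 + 4/29*3 + 22/87*2 + 16/87*2 + 23/87*2 = 223/87 = 2.5632

2.5632 bits


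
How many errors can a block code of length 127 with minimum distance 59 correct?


Correction capability = floor((d-1)/2) = floor((59-1)/2) = 29

29 errors


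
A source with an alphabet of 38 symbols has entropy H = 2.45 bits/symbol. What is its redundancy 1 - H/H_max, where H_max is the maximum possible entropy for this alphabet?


H_max = log2(K) = log2(38) = 5.2479 bits/symbol. Redundancy = 1 - H/H_max = 1 - 2.45/5.2479 = 1 - 0.4669 = 0.5331

0.5331


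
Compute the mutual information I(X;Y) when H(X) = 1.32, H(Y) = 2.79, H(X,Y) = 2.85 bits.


I(X;Y) = H(X) + H(Y) - H(X,Y) = 1.32 + 2.79 - 2.85 = 1.26

1.26 bits


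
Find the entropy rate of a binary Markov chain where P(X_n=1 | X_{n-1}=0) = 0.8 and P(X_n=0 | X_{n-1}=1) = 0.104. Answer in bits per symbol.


Stationary distribution: pi_0 = p10/(p01+p10) = 0.115, pi_1 = 0.885. Entropy rate H' = pi_0*H(p01) + pi_1*H(p10) = 0.115*0.7219 + 0.885*0.4815 = 0.5092

0.5092 bits/symbol


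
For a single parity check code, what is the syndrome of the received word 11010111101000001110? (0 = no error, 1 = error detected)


Syndrome = XOR of all bits = 1 XOR 1 XOR 0 XOR 1 XOR 0 XOR 1 XOR 1 XOR 1 XOR 1 XOR 0 XOR 1 XOR 0 XOR 0 XOR 0 XOR 0 XOR 0 XOR 1 XOR 1 XOR 1 XOR 0 = 1

1


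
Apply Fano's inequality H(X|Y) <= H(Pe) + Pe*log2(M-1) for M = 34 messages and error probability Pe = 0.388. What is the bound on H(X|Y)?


H(Pe) = -Pe*log2(Pe) - (1-Pe)*log2(1-Pe) = -0.388*log2(0.388) - 0.612*log2(0.612) = 0.529958 + 0.433539 = 0.9635. Pe*log2(M-1) = 0.388*log2(33) = 1.957225. Bound = H(Pe) + Pe*log2(M-1) = 0.529958 + 0.433539 + 1.957225 = 2.9207

2.9207 bits


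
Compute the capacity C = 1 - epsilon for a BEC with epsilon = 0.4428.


C = 1 - epsilon = 1 - 0.4428 = 0.5572

0.5572 bits


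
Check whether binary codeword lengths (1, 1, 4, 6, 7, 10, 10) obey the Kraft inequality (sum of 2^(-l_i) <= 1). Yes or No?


Kraft sum = sum(2^(-l_i)) = 1.0879, need <= 1. Result: violated (a binary prefix-free code with these lengths cannot exist)

No


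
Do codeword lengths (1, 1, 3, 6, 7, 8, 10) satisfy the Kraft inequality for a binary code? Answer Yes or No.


Kraft sum = sum(2^(-l_i)) = 1.1533, need <= 1. Result: violated (a binary prefix-free code with these lengths cannot exist)

No


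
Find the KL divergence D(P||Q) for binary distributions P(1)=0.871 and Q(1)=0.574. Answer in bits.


KL = p*log2(p/q) + (1-p)*log2((1-p)/(1-q)) = 0.871*log2(0.871/0.574) + 0.129*log2(0.129/0.426) = 0.3017

0.3017 bits


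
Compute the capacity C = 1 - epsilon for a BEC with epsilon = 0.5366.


C = 1 - epsilon = 1 - 0.5366 = 0.4634

0.4634 bits


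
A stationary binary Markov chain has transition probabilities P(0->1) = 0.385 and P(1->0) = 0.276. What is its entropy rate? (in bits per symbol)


Stationary distribution: pi_0 = p10/(p01+p10) = 0.4175, pi_1 = 0.5825. Entropy rate H' = pi_0*H(p01) + pi_1*H(p10) = 0.4175*0.9615 + 0.5825*0.8499 = 0.8965

0.8965 bits/symbol


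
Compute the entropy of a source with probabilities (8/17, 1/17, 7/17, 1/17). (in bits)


H = -sum(p_i * log2(p_i)). Terms: -(8/17)*log2(8/17) = 0.511747; -(1/17)*log2(1/17) = 0.240439; -(7/17)*log2(7/17) = 0.527103; -(1/17)*log2(1/17) = 0.240439. H = 0.511747 + 0.240439 + 0.527103 + 0.240439 = 1.5197

1.5197 bits


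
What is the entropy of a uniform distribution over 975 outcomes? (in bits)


H = log2(n) = log2(975) = 9.9293

9.9293 bits


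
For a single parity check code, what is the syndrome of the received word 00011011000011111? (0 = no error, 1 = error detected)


Syndrome = XOR of all bits = 0 XOR 0 XOR 0 XOR 1 XOR 1 XOR 0 XOR 1 XOR 1 XOR 0 XOR 0 XOR 0 XOR 0 XOR 1 XOR 1 XOR 1 XOR 1 XOR 1 = 1

1


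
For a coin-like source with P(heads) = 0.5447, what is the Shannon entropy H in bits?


H = -p*log2(p) - (1-p)*log2(1-p). -0.5447*log2(0.5447) = 0.477411; -0.4553*log2(0.4553) = 0.516816. H = 0.477411 + 0.516816 = 0.9942

0.9942 bits


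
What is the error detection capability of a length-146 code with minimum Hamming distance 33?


Detection capability = d_min - 1 = 33 - 1 = 32

32 errors


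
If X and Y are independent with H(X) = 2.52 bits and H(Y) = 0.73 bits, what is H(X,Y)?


For independent variables, H(X,Y) = H(X) + H(Y) = 2.52 + 0.73 = 3.25

3.25 bits


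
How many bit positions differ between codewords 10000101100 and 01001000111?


Count differing positions: ^ ^ . . ^ ^ . ^ . ^ ^ = 7 differences

7


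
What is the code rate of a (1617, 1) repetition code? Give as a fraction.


Rate = k/n = 1/1617

1/1617


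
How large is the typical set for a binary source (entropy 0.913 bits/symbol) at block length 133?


log2|A_typical| = nH = 133 * 0.913 = 121.429, so |A_typical| ~ 2^121.429 = 3.579e+36

3.579e+36


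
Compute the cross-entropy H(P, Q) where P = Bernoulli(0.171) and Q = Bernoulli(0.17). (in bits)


H(P,Q) = -p*log2(q) - (1-p)*log2(1-q). -0.171*log2(0.17) = 0.437143; -0.829*log2(0.83) = 0.222849. H(P,Q) = 0.437143 + 0.222849 = 0.66

0.66 bits


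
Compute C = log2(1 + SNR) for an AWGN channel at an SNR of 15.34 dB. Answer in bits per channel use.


SNR_linear = 10^(15.34/10) = 34.1979; C = log2(1 + SNR_linear) = log2(1 + 34.1979) = 5.1374

5.1374 bits/channel use


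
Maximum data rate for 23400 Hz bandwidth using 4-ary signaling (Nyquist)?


Rate = 2 * B * log2(M) = 2 * 23400 * 2.0 = 93600.0

93600.0 bps


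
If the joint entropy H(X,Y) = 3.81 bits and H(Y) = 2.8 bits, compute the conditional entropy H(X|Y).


H(X|Y) = H(X,Y) - H(Y) = 3.81 - 2.8 = 1.01

1.01 bits


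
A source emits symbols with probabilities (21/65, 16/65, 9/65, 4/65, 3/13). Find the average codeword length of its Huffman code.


Huffman construction (repeatedly merge the two least-probable nodes; each merge adds 1 bit to every symbol beneath it): 4/65 + 9/65 = 1/5; 1/5 + 3/13 = 28/65; 16/65 + 21/65 = 37/65; 28/65 + 37/65 = 1. Resulting codeword lengths (in the order the probabilities were given): (2, 2, 3, 3, 2). L_avg = sum(p_i * l_i) = 21/65*2 + 16/65*2 + 9/65*3 + 4/65*3 + 3/13*2 = 11/5 = 2.2

2.2 bits


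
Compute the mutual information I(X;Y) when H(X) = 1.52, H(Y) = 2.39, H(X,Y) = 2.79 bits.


I(X;Y) = H(X) + H(Y) - H(X,Y) = 1.52 + 2.39 - 2.79 = 1.12

1.12 bits


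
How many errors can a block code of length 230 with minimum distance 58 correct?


Correction capability = floor((d-1)/2) = floor((58-1)/2) = 28

28 errors


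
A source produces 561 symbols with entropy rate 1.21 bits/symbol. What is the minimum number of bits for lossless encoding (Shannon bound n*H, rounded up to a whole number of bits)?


Minimum bits >= n * H = 561 * 1.21 = 678.81, rounded up to a whole number of bits = 679

679 bits


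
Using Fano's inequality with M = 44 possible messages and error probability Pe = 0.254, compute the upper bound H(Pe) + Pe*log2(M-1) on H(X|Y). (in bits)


H(Pe) = -Pe*log2(Pe) - (1-Pe)*log2(1-Pe) = -0.254*log2(0.254) - 0.746*log2(0.746) = 0.502183 + 0.315373 = 0.8176. Pe*log2(M-1) = 0.254*log2(43) = 1.378271. Bound = H(Pe) + Pe*log2(M-1) = 0.502183 + 0.315373 + 1.378271 = 2.1958

2.1958 bits


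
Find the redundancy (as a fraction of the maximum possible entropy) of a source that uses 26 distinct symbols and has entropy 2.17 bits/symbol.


H_max = log2(K) = log2(26) = 4.7004 bits/symbol. Redundancy = 1 - H/H_max = 1 - 2.17/4.7004 = 1 - 0.4617 = 0.5383

0.5383


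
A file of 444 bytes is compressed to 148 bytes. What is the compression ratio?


Ratio = original / compressed = 444 / 148 = 3.0

3.0


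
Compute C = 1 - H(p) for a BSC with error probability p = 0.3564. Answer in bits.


H(p) = -p*log2(p) - (1-p)*log2(1-p) = -0.3564*log2(0.3564) - 0.6436*log2(0.6436) = 0.530477 + 0.409178 = 0.9397. C = 1 - H(p) = 1 - 0.9397 = 0.0603

0.0603 bits


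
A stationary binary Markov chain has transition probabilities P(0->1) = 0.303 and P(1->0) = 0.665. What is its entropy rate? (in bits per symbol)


Stationary distribution: pi_0 = p10/(p01+p10) = 0.687, pi_1 = 0.313. Entropy rate H' = pi_0*H(p01) + pi_1*H(p10) = 0.687*0.8849 + 0.313*0.92 = 0.8959

0.8959 bits/symbol


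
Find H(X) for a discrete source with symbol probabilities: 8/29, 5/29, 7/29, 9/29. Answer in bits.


H = -sum(p_i * log2(p_i)). Terms: -(8/29)*log2(8/29) = 0.512546; -(5/29)*log2(5/29) = 0.437251; -(7/29)*log2(7/29) = 0.494979; -(9/29)*log2(9/29) = 0.523879. H = 0.512546 + 0.437251 + 0.494979 + 0.523879 = 1.9687

1.9687 bits


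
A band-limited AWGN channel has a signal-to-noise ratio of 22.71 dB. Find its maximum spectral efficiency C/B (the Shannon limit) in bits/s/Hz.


SNR_linear = 10^(22.71/10) = 186.638; C/B = log2(1 + SNR_linear) = log2(1 + 186.638) = 7.5518

7.5518 bits/s/Hz


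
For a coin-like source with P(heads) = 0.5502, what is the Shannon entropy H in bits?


H = -p*log2(p) - (1-p)*log2(1-p). -0.5502*log2(0.5502) = 0.474257; -0.4498*log2(0.4498) = 0.518459. H = 0.474257 + 0.518459 = 0.9927

0.9927 bits


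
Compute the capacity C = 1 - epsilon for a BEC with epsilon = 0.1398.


C = 1 - epsilon = 1 - 0.1398 = 0.8602

0.8602 bits


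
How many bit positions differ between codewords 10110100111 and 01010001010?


Count differing positions: ^ ^ ^ . . ^ . ^ ^ . ^ = 7 differences

7


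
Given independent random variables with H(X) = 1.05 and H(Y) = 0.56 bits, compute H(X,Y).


For independent variables, H(X,Y) = H(X) + H(Y) = 1.05 + 0.56 = 1.61

1.61 bits


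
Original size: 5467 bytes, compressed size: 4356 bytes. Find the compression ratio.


Ratio = original / compressed = 5467 / 4356 = 1.2551

1.2551


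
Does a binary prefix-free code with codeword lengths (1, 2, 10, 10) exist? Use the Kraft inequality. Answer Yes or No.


Kraft sum = sum(2^(-l_i)) = 0.752, need <= 1. Result: satisfied (a binary prefix-free code with these lengths exists)

Yes


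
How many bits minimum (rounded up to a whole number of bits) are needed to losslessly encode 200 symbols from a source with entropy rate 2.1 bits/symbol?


Minimum bits >= n * H = 200 * 2.1 = 420.0, rounded up to a whole number of bits = 420

420 bits


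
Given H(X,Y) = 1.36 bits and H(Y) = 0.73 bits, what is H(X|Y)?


H(X|Y) = H(X,Y) - H(Y) = 1.36 - 0.73 = 0.63

0.63 bits


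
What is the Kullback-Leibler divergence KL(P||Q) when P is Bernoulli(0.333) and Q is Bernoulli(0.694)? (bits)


KL = p*log2(p/q) + (1-p)*log2((1-p)/(1-q)) = 0.333*log2(0.333/0.694) + 0.667*log2(0.667/0.306) = 0.397

0.397 bits


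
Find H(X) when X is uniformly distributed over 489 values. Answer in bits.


H = log2(n) = log2(489) = 8.9337

8.9337 bits


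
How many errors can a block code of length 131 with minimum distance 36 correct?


Correction capability = floor((d-1)/2) = floor((36-1)/2) = 17

17 errors


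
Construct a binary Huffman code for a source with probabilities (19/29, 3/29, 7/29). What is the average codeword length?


Huffman construction (repeatedly merge the two least-probable nodes; each merge adds 1 bit to every symbol beneath it): 3/29 + 7/29 = 10/29; 10/29 + 19/29 = 1. Resulting codeword lengths (in the order the probabilities were given): (1, 2, 2). L_avg = sum(p_i * l_i) = 19/29*1 + 3/29*2 + 7/29*2 = 39/29 = 1.3448

1.3448 bits


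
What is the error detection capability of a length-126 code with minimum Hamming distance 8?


Detection capability = d_min - 1 = 8 - 1 = 7

7 errors


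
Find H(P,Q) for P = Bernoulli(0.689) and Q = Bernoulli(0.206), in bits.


H(P,Q) = -p*log2(q) - (1-p)*log2(1-q). -0.689*log2(0.206) = 1.570427; -0.311*log2(0.794) = 0.103497. H(P,Q) = 1.570427 + 0.103497 = 1.6739

1.6739 bits


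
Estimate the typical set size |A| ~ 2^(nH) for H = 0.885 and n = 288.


log2|A_typical| = nH = 288 * 0.885 = 254.88, so |A_typical| ~ 2^254.88 = 5.328e+76

5.328e+76


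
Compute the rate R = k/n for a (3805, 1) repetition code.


Rate = k/n = 1/3805

1/3805


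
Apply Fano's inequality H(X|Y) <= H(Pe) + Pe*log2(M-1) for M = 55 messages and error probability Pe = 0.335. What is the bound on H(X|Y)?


H(Pe) = -Pe*log2(Pe) - (1-Pe)*log2(1-Pe) = -0.335*log2(0.335) - 0.665*log2(0.665) = 0.528552 + 0.391402 = 0.92. Pe*log2(M-1) = 0.335*log2(54) = 1.927887. Bound = H(Pe) + Pe*log2(M-1) = 0.528552 + 0.391402 + 1.927887 = 2.8478

2.8478 bits


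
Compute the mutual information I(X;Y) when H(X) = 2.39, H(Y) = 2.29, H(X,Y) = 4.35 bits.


I(X;Y) = H(X) + H(Y) - H(X,Y) = 2.39 + 2.29 - 4.35 = 0.33

0.33 bits


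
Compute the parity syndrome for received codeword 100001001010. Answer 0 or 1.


Syndrome = XOR of all bits = 1 XOR 0 XOR 0 XOR 0 XOR 0 XOR 1 XOR 0 XOR 0 XOR 1 XOR 0 XOR 1 XOR 0 = 0

0


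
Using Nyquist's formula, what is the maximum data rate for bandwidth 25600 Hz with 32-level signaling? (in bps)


Rate = 2 * B * log2(M) = 2 * 25600 * 5.0 = 256000.0

256000.0 bps


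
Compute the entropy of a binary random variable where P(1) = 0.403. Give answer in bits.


H = -p*log2(p) - (1-p)*log2(1-p). -0.403*log2(0.403) = 0.528393; -0.597*log2(0.597) = 0.444286. H = 0.528393 + 0.444286 = 0.9727

0.9727 bits


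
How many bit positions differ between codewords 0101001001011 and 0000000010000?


Count differing positions: . ^ . ^ . . ^ . ^ ^ . ^ ^ = 7 differences

7


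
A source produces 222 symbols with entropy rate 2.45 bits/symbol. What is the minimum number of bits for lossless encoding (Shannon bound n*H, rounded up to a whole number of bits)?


Minimum bits >= n * H = 222 * 2.45 = 543.9, rounded up to a whole number of bits = 544

544 bits


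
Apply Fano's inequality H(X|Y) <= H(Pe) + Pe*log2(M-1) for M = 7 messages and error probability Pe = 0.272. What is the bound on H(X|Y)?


H(Pe) = -Pe*log2(Pe) - (1-Pe)*log2(1-Pe) = -0.272*log2(0.272) - 0.728*log2(0.728) = 0.510903 + 0.333416 = 0.8443. Pe*log2(M-1) = 0.272*log2(6) = 0.703110. Bound = H(Pe) + Pe*log2(M-1) = 0.510903 + 0.333416 + 0.703110 = 1.5474

1.5474 bits


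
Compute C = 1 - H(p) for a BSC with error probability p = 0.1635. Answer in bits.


H(p) = -p*log2(p) - (1-p)*log2(1-p) = -0.1635*log2(0.1635) - 0.8365*log2(0.8365) = 0.427166 + 0.215451 = 0.6426. C = 1 - H(p) = 1 - 0.6426 = 0.3574

0.3574 bits


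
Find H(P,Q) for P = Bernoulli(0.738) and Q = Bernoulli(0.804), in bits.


H(P,Q) = -p*log2(q) - (1-p)*log2(1-q). -0.738*log2(0.804) = 0.232273; -0.262*log2(0.196) = 0.615982. H(P,Q) = 0.232273 + 0.615982 = 0.8483

0.8483 bits


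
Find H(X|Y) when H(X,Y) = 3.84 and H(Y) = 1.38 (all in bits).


H(X|Y) = H(X,Y) - H(Y) = 3.84 - 1.38 = 2.46

2.46 bits


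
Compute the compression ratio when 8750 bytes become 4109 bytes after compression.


Ratio = original / compressed = 8750 / 4109 = 2.1295

2.1295


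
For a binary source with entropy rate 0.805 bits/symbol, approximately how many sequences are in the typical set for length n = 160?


log2|A_typical| = nH = 160 * 0.805 = 128.8, so |A_typical| ~ 2^128.8 = 5.925e+38

5.925e+38


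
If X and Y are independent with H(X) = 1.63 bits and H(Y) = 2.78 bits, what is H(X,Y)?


For independent variables, H(X,Y) = H(X) + H(Y) = 1.63 + 2.78 = 4.41

4.41 bits


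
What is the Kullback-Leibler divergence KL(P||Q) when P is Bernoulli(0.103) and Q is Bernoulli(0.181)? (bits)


KL = p*log2(p/q) + (1-p)*log2((1-p)/(1-q)) = 0.103*log2(0.103/0.181) + 0.897*log2(0.897/0.819) = 0.034

0.034 bits


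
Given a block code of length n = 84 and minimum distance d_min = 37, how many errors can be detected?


Detection capability = d_min - 1 = 37 - 1 = 36

36 errors


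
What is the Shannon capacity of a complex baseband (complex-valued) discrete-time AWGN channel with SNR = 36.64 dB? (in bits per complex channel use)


SNR_linear = 10^(36.64/10) = 4613.1757; C = log2(1 + SNR_linear) = log2(1 + 4613.1757) = 12.1719

12.1719 bits/channel use


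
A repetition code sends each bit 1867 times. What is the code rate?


Rate = k/n = 1/1867

1/1867


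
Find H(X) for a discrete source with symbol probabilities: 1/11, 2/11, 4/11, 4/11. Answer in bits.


H = -sum(p_i * log2(p_i)). Terms: -(1/11)*log2(1/11) = 0.314494; -(2/11)*log2(2/11) = 0.447169; -(4/11)*log2(4/11) = 0.530702; -(4/11)*log2(4/11) = 0.530702. H = 0.314494 + 0.447169 + 0.530702 + 0.530702 = 1.8231

1.8231 bits


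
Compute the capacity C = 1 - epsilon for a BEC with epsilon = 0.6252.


C = 1 - epsilon = 1 - 0.6252 = 0.3748

0.3748 bits


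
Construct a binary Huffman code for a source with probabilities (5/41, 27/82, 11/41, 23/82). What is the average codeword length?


Huffman construction (repeatedly merge the two least-probable nodes; each merge adds 1 bit to every symbol beneath it): 5/41 + 11/41 = 16/41; 23/82 + 27/82 = 25/41; 16/41 + 25/41 = 1. Resulting codeword lengths (in the order the probabilities were given): (2, 2, 2, 2). L_avg = sum(p_i * l_i) = 5/41*2 + 27/82*2 + 11/41*2 + 23/82*2 = 2

2.0 bits


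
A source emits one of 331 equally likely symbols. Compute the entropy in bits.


H = log2(n) = log2(331) = 8.3707

8.3707 bits


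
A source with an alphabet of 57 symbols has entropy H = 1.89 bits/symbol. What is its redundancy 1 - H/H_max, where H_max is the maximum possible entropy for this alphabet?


H_max = log2(K) = log2(57) = 5.8329 bits/symbol. Redundancy = 1 - H/H_max = 1 - 1.89/5.8329 = 1 - 0.324 = 0.676

0.676


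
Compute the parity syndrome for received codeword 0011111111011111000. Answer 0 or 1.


Syndrome = XOR of all bits = 0 XOR 0 XOR 1 XOR 1 XOR 1 XOR 1 XOR 1 XOR 1 XOR 1 XOR 1 XOR 0 XOR 1 XOR 1 XOR 1 XOR 1 XOR 1 XOR 0 XOR 0 XOR 0 = 1

1


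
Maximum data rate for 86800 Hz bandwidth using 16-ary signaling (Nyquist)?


Rate = 2 * B * log2(M) = 2 * 86800 * 4.0 = 694400.0

694400.0 bps


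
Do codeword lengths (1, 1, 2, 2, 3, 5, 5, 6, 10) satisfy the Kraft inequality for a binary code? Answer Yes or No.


Kraft sum = sum(2^(-l_i)) = 1.7041, need <= 1. Result: violated (a binary prefix-free code with these lengths cannot exist)

No


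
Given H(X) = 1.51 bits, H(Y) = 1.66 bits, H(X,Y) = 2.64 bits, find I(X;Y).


I(X;Y) = H(X) + H(Y) - H(X,Y) = 1.51 + 1.66 - 2.64 = 0.53

0.53 bits


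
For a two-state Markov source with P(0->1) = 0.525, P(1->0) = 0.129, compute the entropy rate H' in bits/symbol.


Stationary distribution: pi_0 = p10/(p01+p10) = 0.1972, pi_1 = 0.8028. Entropy rate H' = pi_0*H(p01) + pi_1*H(p10) = 0.1972*0.9982 + 0.8028*0.5547 = 0.6422

0.6422 bits/symbol


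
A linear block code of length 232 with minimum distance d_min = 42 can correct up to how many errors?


Correction capability = floor((d-1)/2) = floor((42-1)/2) = 20

20 errors


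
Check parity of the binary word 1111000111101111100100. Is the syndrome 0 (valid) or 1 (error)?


Syndrome = XOR of all bits = 1 XOR 1 XOR 1 XOR 1 XOR 0 XOR 0 XOR 0 XOR 1 XOR 1 XOR 1 XOR 1 XOR 0 XOR 1 XOR 1 XOR 1 XOR 1 XOR 1 XOR 0 XOR 0 XOR 1 XOR 0 XOR 0 = 0

0


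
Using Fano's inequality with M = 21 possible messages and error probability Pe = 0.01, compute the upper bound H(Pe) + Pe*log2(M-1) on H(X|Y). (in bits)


H(Pe) = -Pe*log2(Pe) - (1-Pe)*log2(1-Pe) = -0.01*log2(0.01) - 0.99*log2(0.99) = 0.066439 + 0.014355 = 0.0808. Pe*log2(M-1) = 0.01*log2(20) = 0.043219. Bound = H(Pe) + Pe*log2(M-1) = 0.066439 + 0.014355 + 0.043219 = 0.124

0.124 bits


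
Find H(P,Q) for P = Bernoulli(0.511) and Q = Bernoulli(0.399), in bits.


H(P,Q) = -p*log2(q) - (1-p)*log2(1-q). -0.511*log2(0.399) = 0.677351; -0.489*log2(0.601) = 0.359201. H(P,Q) = 0.677351 + 0.359201 = 1.0366

1.0366 bits


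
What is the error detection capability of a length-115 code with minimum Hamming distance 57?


Detection capability = d_min - 1 = 57 - 1 = 56

56 errors


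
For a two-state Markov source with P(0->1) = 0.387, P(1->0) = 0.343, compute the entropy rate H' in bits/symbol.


Stationary distribution: pi_0 = p10/(p01+p10) = 0.4699, pi_1 = 0.5301. Entropy rate H' = pi_0*H(p01) + pi_1*H(p10) = 0.4699*0.9628 + 0.5301*0.9277 = 0.9442

0.9442 bits/symbol
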